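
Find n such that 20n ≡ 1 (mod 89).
Since 89 is prime, by Fermat 20^(-1) ≡ 20^{87} ≡ 49 (mod 89). Verify: 20 × 49 = 980 ≡ 1 (mod 89)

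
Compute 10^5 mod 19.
By repeated squaring mod 19: 10^{1}≡10, 10^{2}≡5, 10^{4}≡6. Then 10^{5} = 10^{4+1} ≡ 6 × 10 ≡ 3 mod 19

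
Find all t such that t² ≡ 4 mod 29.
The square roots of 4 mod 29 are 27 and 2. Verify: 27² = 729 ≡ 4 mod 29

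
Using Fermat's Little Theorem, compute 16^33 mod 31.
By Fermat: 16^{30} ≡ 1 mod 31. So 16^{33} = 16^{30} · 16^{3} ≡ 16^{3} ≡ 4 mod 31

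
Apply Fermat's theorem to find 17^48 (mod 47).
By Fermat: 17^{46} ≡ 1 (mod 47). So 17^{48} = 17^{46} · 17^{2} ≡ 17^{2} ≡ 7 (mod 47)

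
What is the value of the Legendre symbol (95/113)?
(95/113) = 95^{56} mod 113 = 1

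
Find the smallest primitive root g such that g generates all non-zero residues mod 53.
g = 2. For each prime q|52: 2^{26}≡52, 2^{4}≡16, none ≡ 1, so ord_53(2) = 52 and 2 is a primitive root.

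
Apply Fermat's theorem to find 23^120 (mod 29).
By Fermat: 23^{28} ≡ 1 (mod 29). 120 = 4×28 + 8. So 23^{120} ≡ 23^{8} ≡ 23 (mod 29)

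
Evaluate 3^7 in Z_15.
By repeated squaring mod 15: 3^{1}≡3, 3^{2}≡9, 3^{4}≡6. Then 3^{7} = 3^{4+2+1} ≡ 6 × 9 × 3 ≡ 12 mod 15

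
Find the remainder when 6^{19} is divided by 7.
By Fermat: 6^{6} ≡ 1 (mod 7). 19 = 3×6 + 1. So 6^{19} ≡ 6^{1} ≡ 6 (mod 7)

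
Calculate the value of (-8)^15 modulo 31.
By repeated squaring mod 31: (-8)^{1}≡23, (-8)^{2}≡2, (-8)^{4}≡4, (-8)^{8}≡16. Then (-8)^{15} = (-8)^{8+4+2+1} ≡ 16 × 4 × 2 × 23 ≡ 30 mod 31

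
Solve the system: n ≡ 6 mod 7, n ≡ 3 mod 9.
M = 7 × 9 = 63. M₁ = 9, y₁ ≡ 4 mod 7. M₂ = 7, y₂ ≡ 4 mod 9. n = 6×9×4 + 3×7×4 ≡ 48 mod 63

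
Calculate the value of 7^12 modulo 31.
By repeated squaring (mod 31): 7^{1}≡7, 7^{2}≡18, 7^{4}≡14, 7^{8}≡10. Then 7^{12} = 7^{8+4} ≡ 10 × 14 ≡ 16 (mod 31)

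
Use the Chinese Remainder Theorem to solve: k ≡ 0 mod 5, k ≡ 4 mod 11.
M = 5 × 11 = 55. M₁ = 11, y₁ ≡ 1 mod 5. M₂ = 5, y₂ ≡ 9 mod 11. k = 0×11×1 + 4×5×9 ≡ 15 mod 55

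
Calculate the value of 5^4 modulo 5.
5^{4} = 625 ≡ 0 mod 5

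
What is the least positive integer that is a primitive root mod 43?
g = 3. Powers: [3, 9, 27, 38, 28, 41, 37, 25, ...] generates all 42 non-zero residues.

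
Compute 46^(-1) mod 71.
Since 71 is prime, by Fermat 46^(-1) ≡ 46^{69} ≡ 17 mod 71. Verify: 46 × 17 = 782 ≡ 1 mod 71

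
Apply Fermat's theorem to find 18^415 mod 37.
By Fermat: 18^{36} ≡ 1 mod 37. 415 ≡ 19 mod 36. So 18^{415} ≡ 18^{19} ≡ 19 mod 37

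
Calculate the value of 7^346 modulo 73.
Using Fermat: 7^{72} ≡ 1 mod 73. 346 ≡ 58 mod 72. So 7^{346} ≡ 7^{58} ≡ 70 mod 73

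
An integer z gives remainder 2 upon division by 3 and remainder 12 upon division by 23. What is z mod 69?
M = 3 × 23 = 69. M₁ = 23, y₁ ≡ 2 mod 3. M₂ = 3, y₂ ≡ 8 mod 23. z = 2×23×2 + 12×3×8 ≡ 35 mod 69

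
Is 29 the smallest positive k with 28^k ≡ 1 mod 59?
Powers of 28 mod 59: 28^1≡28, 28^2≡17, 28^3≡4, 28^4≡53, 28^5≡9, 28^6≡16, 28^7≡35, 28^8≡36, 28^9≡5, 28^10≡22, 28^11≡26, 28^12≡20, 28^13≡29, 28^14≡45, 28^15≡21, 28^16≡57, 28^17≡3, 28^18≡25, 28^19≡51, 28^20≡12, 28^21≡41, 28^22≡27, 28^23≡48, 28^24≡46, 28^25≡49, 28^26≡15, 28^27≡7, 28^28≡19, 28^29≡1. First k with 28^k≡1 is k=29. Yes, ord_59(28) = 29.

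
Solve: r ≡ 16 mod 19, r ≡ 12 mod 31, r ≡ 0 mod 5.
M = 19 × 31 × 5 = 2945. M₁ = 155, y₁ ≡ 13 mod 19. M₂ = 95, y₂ ≡ 16 mod 31. M₃ = 589, y₃ ≡ 4 mod 5. r = 16×155×13 + 12×95×16 + 0×589×4 ≡ 415 mod 2945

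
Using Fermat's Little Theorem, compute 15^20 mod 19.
By Fermat: 15^{18} ≡ 1 mod 19. So 15^{20} = 15^{18} · 15^{2} ≡ 15^{2} ≡ 16 mod 19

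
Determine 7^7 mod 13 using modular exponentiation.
By repeated squaring (mod 13): 7^{1}≡7, 7^{2}≡10, 7^{4}≡9. Then 7^{7} = 7^{4+2+1} ≡ 9 × 10 × 7 ≡ 6 (mod 13)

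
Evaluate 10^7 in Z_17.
By repeated squaring (mod 17): 10^{1}≡10, 10^{2}≡15, 10^{4}≡4. Then 10^{7} = 10^{4+2+1} ≡ 4 × 15 × 10 ≡ 5 (mod 17)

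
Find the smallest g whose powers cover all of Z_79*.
g = 3. Powers: [3, 9, 27, 2, 6, 18, 54, 4, 12, ...] generates all 78 non-zero residues.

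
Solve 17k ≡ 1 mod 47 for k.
Since 47 is prime, by Fermat 17^(-1) ≡ 17^{45} ≡ 36 mod 47. Verify: 17 × 36 = 612 ≡ 1 mod 47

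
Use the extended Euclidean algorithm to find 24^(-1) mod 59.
Extended GCD: 24(-27) + 59(11) = 1. So 24^(-1) ≡ -27 ≡ 32 mod 59. Verify: 24 × 32 = 768 ≡ 1 mod 59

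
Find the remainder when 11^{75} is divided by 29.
By Fermat: 11^{28} ≡ 1 mod 29. 75 = 2×28 + 19. So 11^{75} ≡ 11^{19} ≡ 15 mod 29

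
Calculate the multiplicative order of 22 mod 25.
Powers of 22 mod 25: 22^1≡22, 22^2≡9, 22^3≡23, 22^4≡6, 22^5≡7, 22^6≡4, 22^7≡13, 22^8≡11, 22^9≡17, 22^10≡24, 22^11≡3, 22^12≡16, 22^13≡2, 22^14≡19, 22^15≡18, 22^16≡21, 22^17≡12, 22^18≡14, 22^19≡8, 22^20≡1. So the order of 22 is 20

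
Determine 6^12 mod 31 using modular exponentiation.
By repeated squaring (mod 31): 6^{1}≡6, 6^{2}≡5, 6^{4}≡25, 6^{8}≡5. Then 6^{12} = 6^{8+4} ≡ 5 × 25 ≡ 1 (mod 31)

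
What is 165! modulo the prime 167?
(166)! = (165)! × (166) ≡ -1 (mod 167). So (165)! ≡ -1 × (166)^(-1) ≡ (-1)×(-1) = 1 (mod 167)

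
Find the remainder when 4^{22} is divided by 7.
By Fermat: 4^{6} ≡ 1 (mod 7). 22 = 3×6 + 4. So 4^{22} ≡ 4^{4} ≡ 4 (mod 7)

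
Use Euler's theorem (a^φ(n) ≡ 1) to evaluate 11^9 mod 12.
By Euler: 11^{4} ≡ 1 (mod 12) since gcd(11, 12) = 1. 9 = 2×4 + 1. So 11^{9} ≡ 11^{1} ≡ 11 (mod 12)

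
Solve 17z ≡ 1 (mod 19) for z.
Since 19 is prime, by Fermat 17^(-1) ≡ 17^{17} ≡ 9 (mod 19). Verify: 17 × 9 = 153 ≡ 1 (mod 19)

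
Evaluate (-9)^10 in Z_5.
Using Fermat: (-9)^{4} ≡ 1 (mod 5). 10 ≡ 2 (mod 4). So (-9)^{10} ≡ (-9)^{2} ≡ 1 (mod 5)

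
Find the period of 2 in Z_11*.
Powers of 2 mod 11: 2^1≡2, 2^2≡4, 2^3≡8, 2^4≡5, 2^5≡10, 2^6≡9, 2^7≡7, 2^8≡3, 2^9≡6, 2^10≡1. So the order of 2 is 10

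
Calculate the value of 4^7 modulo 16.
By repeated squaring (mod 16): 4^{1}≡4, 4^{2}≡0, 4^{4}≡0. Then 4^{7} = 4^{4+2+1} ≡ 0 × 0 × 4 ≡ 0 (mod 16)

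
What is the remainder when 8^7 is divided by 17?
By repeated squaring mod 17: 8^{1}≡8, 8^{2}≡13, 8^{4}≡16. Then 8^{7} = 8^{4+2+1} ≡ 16 × 13 × 8 ≡ 15 mod 17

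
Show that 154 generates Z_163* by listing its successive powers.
154^1, 154^2, ..., 154^{162} mod 163: [154, 81, 86, 41, 120, 61, 103, 51, 30, 56, 148, 135, 89, 14, 37, 156, 63, 85, 50, 39, 138, 62, 94, 132, 116, 97, 105, 33, 29, 65, 67, 49, 48, 57, 139, 53, 12, 55, 157, 54, 3, 136, 80, 95, 123, 34, 20, 146, 153, 90, 5, 118, 79, 104, 42, 111, 142, 26, 92, 150, 117, 88, 23, 119, 70, 22, 128, 152, 99, 87, 32, 38, 147, 144, 8, 91, 159, 36, 2, 145, 162, 9, 82, 77, 122, 43, 102, 60, 112, 133, 107, 15, 28, 74, 149, 126, 7, 100, 78, 113, 124, 25, 101, 69, 31, 47, 66, 58, 130, 134, 98, 96, 114, 115, 106, 24, 110, 151, 108, 6, 109, 160, 27, 83, 68, 40, 129, 143, 17, 10, 73, 158, 45, 84, 59, 121, 52, 21, 137, 71, 13, 46, 75, 140, 44, 93, 141, 35, 11, 64, 76, 131, 125, 16, 19, 155, 72, 4, 127, 161, 18, 1]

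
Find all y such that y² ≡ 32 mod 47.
The square roots of 32 mod 47 are 28 and 19. Verify: 28² = 784 ≡ 32 mod 47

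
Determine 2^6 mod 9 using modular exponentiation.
By repeated squaring (mod 9): 2^{1}≡2, 2^{2}≡4, 2^{4}≡7. Then 2^{6} = 2^{4+2} ≡ 7 × 4 ≡ 1 (mod 9)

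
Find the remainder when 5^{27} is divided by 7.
By Fermat: 5^{6} ≡ 1 (mod 7). 27 = 4×6 + 3. So 5^{27} ≡ 5^{3} ≡ 6 (mod 7)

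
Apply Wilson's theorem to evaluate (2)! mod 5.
(4)! = (2)! × (3) × (4) ≡ -1 (mod 5). So (2)! ≡ -1 × [(4)(3)]^(-1) ≡ 2 (mod 5)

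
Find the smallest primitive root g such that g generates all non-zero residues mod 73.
g = 5. Powers: [5, 25, 52, 41, 59, 3, 15, ...] generates all 72 non-zero residues.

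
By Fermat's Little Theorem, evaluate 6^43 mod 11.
By Fermat: 6^{10} ≡ 1 (mod 11). 43 = 4×10 + 3. So 6^{43} ≡ 6^{3} ≡ 7 (mod 11)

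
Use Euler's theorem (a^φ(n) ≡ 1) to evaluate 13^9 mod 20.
By Euler: 13^{8} ≡ 1 mod 20 since gcd(13, 20) = 1. 9 = 1×8 + 1. So 13^{9} ≡ 13^{1} ≡ 13 mod 20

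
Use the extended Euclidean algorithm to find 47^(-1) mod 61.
Extended GCD: 47(13) + 61(-10) = 1. So 47^(-1) ≡ 13 mod 61. Verify: 47 × 13 = 611 ≡ 1 mod 61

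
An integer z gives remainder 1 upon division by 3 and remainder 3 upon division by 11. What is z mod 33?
M = 3 × 11 = 33. M₁ = 11, y₁ ≡ 2 mod 3. M₂ = 3, y₂ ≡ 4 mod 11. z = 1×11×2 + 3×3×4 ≡ 25 mod 33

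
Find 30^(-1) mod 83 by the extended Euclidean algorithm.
Extended GCD: 30(36) + 83(-13) = 1. So 30^(-1) ≡ 36 mod 83. Verify: 30 × 36 = 1080 ≡ 1 mod 83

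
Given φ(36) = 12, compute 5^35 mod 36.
By Euler: 5^{12} ≡ 1 mod 36 since gcd(5, 36) = 1. 35 = 2×12 + 11. So 5^{35} ≡ 5^{11} ≡ 29 mod 36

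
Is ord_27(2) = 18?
Powers of 2 mod 27: 2^1≡2, 2^2≡4, 2^3≡8, 2^4≡16, 2^5≡5, 2^6≡10, 2^7≡20, 2^8≡13, 2^9≡26, 2^10≡25, 2^11≡23, 2^12≡19, 2^13≡11, 2^14≡22, 2^15≡17, 2^16≡7, 2^17≡14, 2^18≡1. First k with 2^k≡1 is k=18. Yes, ord_27(2) = 18.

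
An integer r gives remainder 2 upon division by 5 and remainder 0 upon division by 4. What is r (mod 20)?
M = 5 × 4 = 20. M₁ = 4, y₁ ≡ 4 (mod 5). M₂ = 5, y₂ ≡ 1 (mod 4). r = 2×4×4 + 0×5×1 ≡ 12 (mod 20)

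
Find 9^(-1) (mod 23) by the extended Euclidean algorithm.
Extended GCD: 9(-5) + 23(2) = 1. So 9^(-1) ≡ -5 ≡ 18 (mod 23). Verify: 9 × 18 = 162 ≡ 1 (mod 23)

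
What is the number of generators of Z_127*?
There are φ(127-1) = φ(126) = 36 primitive roots modulo 127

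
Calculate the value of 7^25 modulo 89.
By repeated squaring mod 89: 7^{1}≡7, 7^{2}≡49, 7^{4}≡87, 7^{8}≡4, 7^{16}≡16. Then 7^{25} = 7^{16+8+1} ≡ 16 × 4 × 7 ≡ 3 mod 89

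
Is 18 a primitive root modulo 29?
ord_29(18) divides 28. For each prime q|28: 18^{14}≡28, 18^{4}≡25, none ≡ 1. So 18 has order 28 and is a primitive root mod 29.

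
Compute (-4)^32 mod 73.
By repeated squaring mod 73: (-4)^{1}≡69, (-4)^{2}≡16, (-4)^{4}≡37, (-4)^{8}≡55, (-4)^{16}≡32, (-4)^{32}≡2. So (-4)^{32} ≡ 2 mod 73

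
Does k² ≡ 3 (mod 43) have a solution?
By Euler's criterion: 3^{21} ≡ 42 (mod 43). Since this equals -1 (≡ 42), 3 is not a QR.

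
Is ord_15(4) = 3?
Powers of 4 mod 15: 4^1≡4, 4^2≡1. Already 4^2≡1, so the order is 2 < 3. No, the actual order is 2.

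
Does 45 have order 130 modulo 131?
45^{13} ≡ 1 (mod 131) and 13 < 130, so ord_131(45) = 13 ≠ 130 and 45 is not a primitive root.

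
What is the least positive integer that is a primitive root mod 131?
g = 2. For each prime q|130: 2^{65}≡130, 2^{26}≡53, 2^{10}≡107, none ≡ 1, so ord_131(2) = 130 and 2 is a primitive root.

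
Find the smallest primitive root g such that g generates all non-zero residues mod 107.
g = 2. Powers: [2, 4, 8, 16, 32, 64, 21, ...] generates all 106 non-zero residues.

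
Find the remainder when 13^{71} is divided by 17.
By Fermat: 13^{16} ≡ 1 mod 17. 71 = 4×16 + 7. So 13^{71} ≡ 13^{7} ≡ 4 mod 17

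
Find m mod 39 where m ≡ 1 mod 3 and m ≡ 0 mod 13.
M = 3 × 13 = 39. M₁ = 13, y₁ ≡ 1 mod 3. M₂ = 3, y₂ ≡ 9 mod 13. m = 1×13×1 + 0×3×9 ≡ 13 mod 39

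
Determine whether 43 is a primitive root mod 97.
43^{24} ≡ 1 mod 97 and 24 < 96, so ord_97(43) = 24 ≠ 96 and 43 is not a primitive root.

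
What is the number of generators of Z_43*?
A prime p has φ(p-1) primitive roots; here φ(42) = 12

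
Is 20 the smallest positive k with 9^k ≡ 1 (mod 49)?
Powers of 9 mod 49: 9^1≡9, 9^2≡32, 9^3≡43, 9^4≡44, 9^5≡4, 9^6≡36, 9^7≡30, 9^8≡25, 9^9≡29, 9^10≡16, 9^11≡46, 9^12≡22, 9^13≡2, 9^14≡18, 9^15≡15, 9^16≡37, 9^17≡39, 9^18≡8, 9^19≡23, 9^20≡11, 9^21≡1. 9^20≡11≢1, so ord ≠ 20. No, the actual order is 21.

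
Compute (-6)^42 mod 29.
Using Fermat: (-6)^{28} ≡ 1 (mod 29). 42 ≡ 14 (mod 28). So (-6)^{42} ≡ (-6)^{14} ≡ 1 (mod 29)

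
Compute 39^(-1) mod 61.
Since 61 is prime, by Fermat 39^(-1) ≡ 39^{59} ≡ 36 mod 61. Verify: 39 × 36 = 1404 ≡ 1 mod 61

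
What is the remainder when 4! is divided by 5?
By Wilson's theorem, (4)! ≡ -1 ≡ 4 mod 5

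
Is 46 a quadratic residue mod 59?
By Euler's criterion: 46^{29} ≡ 1 mod 59. Since this equals 1, 46 is a QR.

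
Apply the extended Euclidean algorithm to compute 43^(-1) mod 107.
Extended GCD: 43(5) + 107(-2) = 1. So 43^(-1) ≡ 5 (mod 107). Verify: 43 × 5 = 215 ≡ 1 (mod 107)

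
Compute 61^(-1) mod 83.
Since 83 is prime, by Fermat 61^(-1) ≡ 61^{81} ≡ 49 mod 83. Verify: 61 × 49 = 2989 ≡ 1 mod 83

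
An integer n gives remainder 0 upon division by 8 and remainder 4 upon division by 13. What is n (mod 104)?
M = 8 × 13 = 104. M₁ = 13, y₁ ≡ 5 (mod 8). M₂ = 8, y₂ ≡ 5 (mod 13). n = 0×13×5 + 4×8×5 ≡ 56 (mod 104)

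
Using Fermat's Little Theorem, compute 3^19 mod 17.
By Fermat: 3^{16} ≡ 1 mod 17. So 3^{19} = 3^{16} · 3^{3} ≡ 3^{3} ≡ 10 mod 17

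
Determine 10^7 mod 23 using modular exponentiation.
By repeated squaring (mod 23): 10^{1}≡10, 10^{2}≡8, 10^{4}≡18. Then 10^{7} = 10^{4+2+1} ≡ 18 × 8 × 10 ≡ 14 (mod 23)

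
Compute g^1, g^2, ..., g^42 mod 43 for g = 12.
12^1, 12^2, ..., 12^{42} mod 43: [12, 15, 8, 10, 34, 21, 37, 14, 39, 38, 26, 11, 3, 36, 2, 24, 30, 16, 20, 25, 42, 31, 28, 35, 33, 9, 22, 6, 29, 4, 5, 17, 32, 40, 7, 41, 19, 13, 27, 23, 18, 1]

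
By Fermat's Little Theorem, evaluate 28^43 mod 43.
By Fermat: 28^{42} ≡ 1 mod 43. So 28^{43} = 28^{42} · 28^{1} ≡ 28^{1} ≡ 28 mod 43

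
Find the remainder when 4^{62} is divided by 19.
By Fermat: 4^{18} ≡ 1 (mod 19). 62 = 3×18 + 8. So 4^{62} ≡ 4^{8} ≡ 5 (mod 19)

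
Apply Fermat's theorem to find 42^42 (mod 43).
By Fermat's Little Theorem, 42^{42} ≡ 1 (mod 43) since 43 is prime and gcd(42, 43) = 1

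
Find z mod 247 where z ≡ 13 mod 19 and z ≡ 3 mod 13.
M = 19 × 13 = 247. M₁ = 13, y₁ ≡ 3 mod 19. M₂ = 19, y₂ ≡ 11 mod 13. z = 13×13×3 + 3×19×11 ≡ 146 mod 247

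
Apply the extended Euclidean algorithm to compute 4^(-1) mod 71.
Extended GCD: 4(18) + 71(-1) = 1. So 4^(-1) ≡ 18 (mod 71). Verify: 4 × 18 = 72 ≡ 1 (mod 71)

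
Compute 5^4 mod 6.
5^{4} = 625 ≡ 1 mod 6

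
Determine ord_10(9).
Powers of 9 mod 10: 9^1≡9, 9^2≡1. ord_10(9) = 2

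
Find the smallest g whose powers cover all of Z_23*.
g = 5. For each prime q|22: 5^{11}≡22, 5^{2}≡2, none ≡ 1, so ord_23(5) = 22 and 5 is a primitive root.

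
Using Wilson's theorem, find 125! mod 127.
(126)! = (125)! × (126) ≡ -1 mod 127. So (125)! ≡ -1 × (126)^(-1) ≡ (-1)×(-1) = 1 mod 127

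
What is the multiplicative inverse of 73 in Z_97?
Since 97 is prime, by Fermat 73^(-1) ≡ 73^{95} ≡ 4 mod 97. Verify: 73 × 4 = 292 ≡ 1 mod 97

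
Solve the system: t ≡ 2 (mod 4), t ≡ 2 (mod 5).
M = 4 × 5 = 20. M₁ = 5, y₁ ≡ 1 (mod 4). M₂ = 4, y₂ ≡ 4 (mod 5). t = 2×5×1 + 2×4×4 ≡ 2 (mod 20)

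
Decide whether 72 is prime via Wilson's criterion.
(71)! mod 72 = 0. Since 0 ≢ -1 mod 72, 72 is not prime.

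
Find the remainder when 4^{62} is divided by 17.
By Fermat: 4^{16} ≡ 1 (mod 17). 62 = 3×16 + 14. So 4^{62} ≡ 4^{14} ≡ 16 (mod 17)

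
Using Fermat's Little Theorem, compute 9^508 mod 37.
By Fermat: 9^{36} ≡ 1 (mod 37). 508 ≡ 4 (mod 36). So 9^{508} ≡ 9^{4} ≡ 12 (mod 37)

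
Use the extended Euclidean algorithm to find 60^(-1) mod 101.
Extended GCD: 60(32) + 101(-19) = 1. So 60^(-1) ≡ 32 mod 101. Verify: 60 × 32 = 1920 ≡ 1 mod 101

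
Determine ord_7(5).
Powers of 5 mod 7: 5^1≡5, 5^2≡4, 5^3≡6, 5^4≡2, 5^5≡3, 5^6≡1. Order = 6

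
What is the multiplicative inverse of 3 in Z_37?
Since 37 is prime, by Fermat 3^(-1) ≡ 3^{35} ≡ 25 (mod 37). Verify: 3 × 25 = 75 ≡ 1 (mod 37)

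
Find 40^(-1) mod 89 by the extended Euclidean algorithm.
Extended GCD: 40(-20) + 89(9) = 1. So 40^(-1) ≡ -20 ≡ 69 mod 89. Verify: 40 × 69 = 2760 ≡ 1 mod 89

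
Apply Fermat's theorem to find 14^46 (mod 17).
By Fermat: 14^{16} ≡ 1 (mod 17). 46 = 2×16 + 14. So 14^{46} ≡ 14^{14} ≡ 2 (mod 17)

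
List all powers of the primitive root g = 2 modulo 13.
2^1, 2^2, ..., 2^{12} mod 13: [2, 4, 8, 3, 6, 12, 11, 9, 5, 10, 7, 1]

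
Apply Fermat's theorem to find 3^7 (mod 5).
By Fermat: 3^{4} ≡ 1 (mod 5). So 3^{7} = 3^{4} · 3^{3} ≡ 3^{3} ≡ 2 (mod 5)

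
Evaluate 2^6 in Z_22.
By repeated squaring mod 22: 2^{1}≡2, 2^{2}≡4, 2^{4}≡16. Then 2^{6} = 2^{4+2} ≡ 16 × 4 ≡ 20 mod 22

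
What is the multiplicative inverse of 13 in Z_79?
Since 79 is prime, by Fermat 13^(-1) ≡ 13^{77} ≡ 73 (mod 79). Verify: 13 × 73 = 949 ≡ 1 (mod 79)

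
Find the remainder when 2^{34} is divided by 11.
By Fermat: 2^{10} ≡ 1 mod 11. 34 = 3×10 + 4. So 2^{34} ≡ 2^{4} ≡ 5 mod 11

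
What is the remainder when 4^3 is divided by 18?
4^{3} = 64 ≡ 10 (mod 18)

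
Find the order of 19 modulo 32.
Powers of 19 mod 32: 19^1≡19, 19^2≡9, 19^3≡11, 19^4≡17, 19^5≡3, 19^6≡25, 19^7≡27, 19^8≡1. ord_32(19) = 8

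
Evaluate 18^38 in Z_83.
By repeated squaring (mod 83): 18^{1}≡18, 18^{2}≡75, 18^{4}≡64, 18^{8}≡29, 18^{16}≡11, 18^{32}≡38. Then 18^{38} = 18^{32+4+2} ≡ 38 × 64 × 75 ≡ 49 (mod 83)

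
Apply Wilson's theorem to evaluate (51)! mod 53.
(52)! = (51)! × (52) ≡ -1 mod 53. So (51)! ≡ -1 × (52)^(-1) ≡ (-1)×(-1) = 1 mod 53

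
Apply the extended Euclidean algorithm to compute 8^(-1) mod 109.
Extended GCD: 8(41) + 109(-3) = 1. So 8^(-1) ≡ 41 (mod 109). Verify: 8 × 41 = 328 ≡ 1 (mod 109)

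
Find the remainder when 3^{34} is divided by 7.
By Fermat: 3^{6} ≡ 1 (mod 7). 34 = 5×6 + 4. So 3^{34} ≡ 3^{4} ≡ 4 (mod 7)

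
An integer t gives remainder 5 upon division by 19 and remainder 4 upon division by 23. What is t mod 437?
M = 19 × 23 = 437. M₁ = 23, y₁ ≡ 5 mod 19. M₂ = 19, y₂ ≡ 17 mod 23. t = 5×23×5 + 4×19×17 ≡ 119 mod 437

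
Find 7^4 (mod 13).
7^{4} = 2401 ≡ 9 (mod 13)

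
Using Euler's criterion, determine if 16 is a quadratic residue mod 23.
By Euler's criterion: 16^{11} ≡ 1 (mod 23). Since this equals 1, 16 is a QR.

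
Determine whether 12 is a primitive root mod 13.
12^{2} ≡ 1 mod 13 and 2 < 12, so ord_13(12) = 2 ≠ 12 and 12 is not a primitive root.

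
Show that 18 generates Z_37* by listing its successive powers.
18^1, 18^2, ..., 18^{36} mod 37: [18, 28, 23, 7, 15, 11, 13, 12, 31, 3, 17, 10, 32, 21, 8, 33, 2, 36, 19, 9, 14, 30, 22, 26, 24, 25, 6, 34, 20, 27, 5, 16, 29, 4, 35, 1]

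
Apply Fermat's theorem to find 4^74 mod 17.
By Fermat: 4^{16} ≡ 1 mod 17. 74 = 4×16 + 10. So 4^{74} ≡ 4^{10} ≡ 16 mod 17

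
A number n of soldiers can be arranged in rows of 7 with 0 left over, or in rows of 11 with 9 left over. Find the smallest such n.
M = 7 × 11 = 77. M₁ = 11, y₁ ≡ 2 (mod 7). M₂ = 7, y₂ ≡ 8 (mod 11). n = 0×11×2 + 9×7×8 ≡ 42 (mod 77)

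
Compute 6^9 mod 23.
By repeated squaring (mod 23): 6^{1}≡6, 6^{2}≡13, 6^{4}≡8, 6^{8}≡18. Then 6^{9} = 6^{8+1} ≡ 18 × 6 ≡ 16 (mod 23)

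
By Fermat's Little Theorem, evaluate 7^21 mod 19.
By Fermat: 7^{18} ≡ 1 (mod 19). So 7^{21} = 7^{18} · 7^{3} ≡ 7^{3} ≡ 1 (mod 19)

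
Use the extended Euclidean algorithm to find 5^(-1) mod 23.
Extended GCD: 5(-9) + 23(2) = 1. So 5^(-1) ≡ -9 ≡ 14 mod 23. Verify: 5 × 14 = 70 ≡ 1 mod 23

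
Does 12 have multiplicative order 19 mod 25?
Powers of 12 mod 25: 12^1≡12, 12^2≡19, 12^3≡3, 12^4≡11, 12^5≡7, 12^6≡9, 12^7≡8, 12^8≡21, 12^9≡2, 12^10≡24, 12^11≡13, 12^12≡6, 12^13≡22, 12^14≡14, 12^15≡18, 12^16≡16, 12^17≡17, 12^18≡4, 12^19≡23, 12^20≡1. 12^19≡23≢1, so ord ≠ 19. No, the actual order is 20.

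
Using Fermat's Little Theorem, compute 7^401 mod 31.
By Fermat: 7^{30} ≡ 1 (mod 31). 401 ≡ 11 (mod 30). So 7^{401} ≡ 7^{11} ≡ 20 (mod 31)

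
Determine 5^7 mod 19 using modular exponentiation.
By repeated squaring mod 19: 5^{1}≡5, 5^{2}≡6, 5^{4}≡17. Then 5^{7} = 5^{4+2+1} ≡ 17 × 6 × 5 ≡ 16 mod 19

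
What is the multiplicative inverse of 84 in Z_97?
Since 97 is prime, by Fermat 84^(-1) ≡ 84^{95} ≡ 82 (mod 97). Verify: 84 × 82 = 6888 ≡ 1 (mod 97)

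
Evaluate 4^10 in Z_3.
Using Fermat: 4^{2} ≡ 1 mod 3. 10 ≡ 0 mod 2. So 4^{10} ≡ 4^{0} ≡ 1 mod 3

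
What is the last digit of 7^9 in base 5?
Using Fermat: 7^{4} ≡ 1 (mod 5). 9 ≡ 1 (mod 4). So 7^{9} ≡ 7^{1} ≡ 2 (mod 5)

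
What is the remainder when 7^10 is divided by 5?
Using Fermat: 7^{4} ≡ 1 mod 5. 10 ≡ 2 mod 4. So 7^{10} ≡ 7^{2} ≡ 4 mod 5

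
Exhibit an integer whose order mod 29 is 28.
2 has order 28 mod 29 since 2^{28} ≡ 1 mod 29 and no smaller power works.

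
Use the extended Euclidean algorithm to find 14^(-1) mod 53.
Extended GCD: 14(19) + 53(-5) = 1. So 14^(-1) ≡ 19 (mod 53). Verify: 14 × 19 = 266 ≡ 1 (mod 53)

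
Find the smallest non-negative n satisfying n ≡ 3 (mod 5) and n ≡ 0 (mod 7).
M = 5 × 7 = 35. M₁ = 7, y₁ ≡ 3 (mod 5). M₂ = 5, y₂ ≡ 3 (mod 7). n = 3×7×3 + 0×5×3 ≡ 28 (mod 35)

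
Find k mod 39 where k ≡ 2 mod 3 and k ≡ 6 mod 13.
M = 3 × 13 = 39. M₁ = 13, y₁ ≡ 1 mod 3. M₂ = 3, y₂ ≡ 9 mod 13. k = 2×13×1 + 6×3×9 ≡ 32 mod 39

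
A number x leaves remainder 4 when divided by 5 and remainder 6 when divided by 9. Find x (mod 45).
M = 5 × 9 = 45. M₁ = 9, y₁ ≡ 4 (mod 5). M₂ = 5, y₂ ≡ 2 (mod 9). x = 4×9×4 + 6×5×2 ≡ 24 (mod 45)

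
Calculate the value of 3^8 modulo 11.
By repeated squaring mod 11: 3^{1}≡3, 3^{2}≡9, 3^{4}≡4, 3^{8}≡5. So 3^{8} ≡ 5 mod 11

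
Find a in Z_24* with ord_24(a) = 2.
5 has order 2 mod 24 since 5^{2} ≡ 1 mod 24 and no smaller power works.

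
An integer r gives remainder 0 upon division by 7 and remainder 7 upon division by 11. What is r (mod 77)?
M = 7 × 11 = 77. M₁ = 11, y₁ ≡ 2 (mod 7). M₂ = 7, y₂ ≡ 8 (mod 11). r = 0×11×2 + 7×7×8 ≡ 7 (mod 77)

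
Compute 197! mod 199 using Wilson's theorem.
(198)! = (197)! × (198) ≡ -1 mod 199. So (197)! ≡ -1 × (198)^(-1) ≡ (-1)×(-1) = 1 mod 199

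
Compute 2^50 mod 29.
Using Fermat: 2^{28} ≡ 1 (mod 29). 50 ≡ 22 (mod 28). So 2^{50} ≡ 2^{22} ≡ 5 (mod 29)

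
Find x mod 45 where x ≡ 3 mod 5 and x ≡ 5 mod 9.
M = 5 × 9 = 45. M₁ = 9, y₁ ≡ 4 mod 5. M₂ = 5, y₂ ≡ 2 mod 9. x = 3×9×4 + 5×5×2 ≡ 23 mod 45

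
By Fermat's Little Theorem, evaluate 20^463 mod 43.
By Fermat: 20^{42} ≡ 1 (mod 43). 463 ≡ 1 (mod 42). So 20^{463} ≡ 20^{1} ≡ 20 (mod 43)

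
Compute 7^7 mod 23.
By repeated squaring mod 23: 7^{1}≡7, 7^{2}≡3, 7^{4}≡9. Then 7^{7} = 7^{4+2+1} ≡ 9 × 3 × 7 ≡ 5 mod 23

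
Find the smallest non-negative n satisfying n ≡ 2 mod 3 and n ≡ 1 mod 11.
M = 3 × 11 = 33. M₁ = 11, y₁ ≡ 2 mod 3. M₂ = 3, y₂ ≡ 4 mod 11. n = 2×11×2 + 1×3×4 ≡ 23 mod 33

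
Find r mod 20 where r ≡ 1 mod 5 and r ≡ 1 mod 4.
M = 5 × 4 = 20. M₁ = 4, y₁ ≡ 4 mod 5. M₂ = 5, y₂ ≡ 1 mod 4. r = 1×4×4 + 1×5×1 ≡ 1 mod 20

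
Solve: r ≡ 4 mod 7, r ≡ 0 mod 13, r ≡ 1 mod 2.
M = 7 × 13 × 2 = 182. M₁ = 26, y₁ ≡ 3 mod 7. M₂ = 14, y₂ ≡ 1 mod 13. M₃ = 91, y₃ ≡ 1 mod 2. r = 4×26×3 + 0×14×1 + 1×91×1 ≡ 39 mod 182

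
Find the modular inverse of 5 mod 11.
Since 11 is prime, by Fermat 5^(-1) ≡ 5^{9} ≡ 9 (mod 11). Verify: 5 × 9 = 45 ≡ 1 (mod 11)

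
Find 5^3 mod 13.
5^{3} = 125 ≡ 8 mod 13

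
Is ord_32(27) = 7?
Powers of 27 mod 32: 27^1≡27, 27^2≡25, 27^3≡3, 27^4≡17, 27^5≡11, 27^6≡9, 27^7≡19, 27^8≡1. 27^7≡19≢1, so ord ≠ 7. No, the actual order is 8.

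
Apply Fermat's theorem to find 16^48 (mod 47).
By Fermat: 16^{46} ≡ 1 (mod 47). So 16^{48} = 16^{46} · 16^{2} ≡ 16^{2} ≡ 21 (mod 47)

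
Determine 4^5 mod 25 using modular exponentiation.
By repeated squaring mod 25: 4^{1}≡4, 4^{2}≡16, 4^{4}≡6. Then 4^{5} = 4^{4+1} ≡ 6 × 4 ≡ 24 mod 25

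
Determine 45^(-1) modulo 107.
Since 107 is prime, by Fermat 45^(-1) ≡ 45^{105} ≡ 88 (mod 107). Verify: 45 × 88 = 3960 ≡ 1 (mod 107)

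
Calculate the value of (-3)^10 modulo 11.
Using Fermat: (-3)^{10} ≡ 1 (mod 11). 10 ≡ 0 (mod 10). So (-3)^{10} ≡ (-3)^{0} ≡ 1 (mod 11)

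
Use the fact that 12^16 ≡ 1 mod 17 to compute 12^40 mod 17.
By Fermat: 12^{16} ≡ 1 mod 17. 40 = 2×16 + 8. So 12^{40} ≡ 12^{8} ≡ 16 mod 17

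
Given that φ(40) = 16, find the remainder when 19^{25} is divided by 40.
By Euler: 19^{16} ≡ 1 mod 40 since gcd(19, 40) = 1. 25 = 1×16 + 9. So 19^{25} ≡ 19^{9} ≡ 19 mod 40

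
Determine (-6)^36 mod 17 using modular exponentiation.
Using Fermat: (-6)^{16} ≡ 1 mod 17. 36 ≡ 4 mod 16. So (-6)^{36} ≡ (-6)^{4} ≡ 4 mod 17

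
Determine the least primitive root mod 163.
g = 2. For each prime q|162: 2^{81}≡162, 2^{54}≡104, none ≡ 1, so ord_163(2) = 162 and 2 is a primitive root.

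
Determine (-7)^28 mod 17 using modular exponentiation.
Using Fermat: (-7)^{16} ≡ 1 (mod 17). 28 ≡ 12 (mod 16). So (-7)^{28} ≡ (-7)^{12} ≡ 13 (mod 17)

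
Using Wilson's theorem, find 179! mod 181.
(180)! = (179)! × (180) ≡ -1 (mod 181). So (179)! ≡ -1 × (180)^(-1) ≡ (-1)×(-1) = 1 (mod 181)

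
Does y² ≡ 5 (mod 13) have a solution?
By Euler's criterion: 5^{6} ≡ 12 (mod 13). Since this equals -1 (≡ 12), 5 is not a QR.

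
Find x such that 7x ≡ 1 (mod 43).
Since 43 is prime, by Fermat 7^(-1) ≡ 7^{41} ≡ 37 (mod 43). Verify: 7 × 37 = 259 ≡ 1 (mod 43)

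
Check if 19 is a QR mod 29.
By Euler's criterion: 19^{14} ≡ 28 (mod 29). Since this equals -1 (≡ 28), 19 is not a QR.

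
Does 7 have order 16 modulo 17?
ord_17(7) divides 16. For each prime q|16: 7^{8}≡16, none ≡ 1. So 7 has order 16 and is a primitive root mod 17.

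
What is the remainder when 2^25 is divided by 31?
By repeated squaring (mod 31): 2^{1}≡2, 2^{2}≡4, 2^{4}≡16, 2^{8}≡8, 2^{16}≡2. Then 2^{25} = 2^{16+8+1} ≡ 2 × 8 × 2 ≡ 1 (mod 31)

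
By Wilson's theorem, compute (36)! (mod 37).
By Wilson's theorem, (36)! ≡ -1 ≡ 36 (mod 37)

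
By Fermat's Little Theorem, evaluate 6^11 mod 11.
By Fermat: 6^{10} ≡ 1 (mod 11). So 6^{11} = 6^{10} · 6^{1} ≡ 6^{1} ≡ 6 (mod 11)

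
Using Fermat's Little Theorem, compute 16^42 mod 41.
By Fermat: 16^{40} ≡ 1 mod 41. So 16^{42} = 16^{40} · 16^{2} ≡ 16^{2} ≡ 10 mod 41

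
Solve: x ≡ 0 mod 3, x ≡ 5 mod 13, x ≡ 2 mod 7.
M = 3 × 13 × 7 = 273. M₁ = 91, y₁ ≡ 1 mod 3. M₂ = 21, y₂ ≡ 5 mod 13. M₃ = 39, y₃ ≡ 2 mod 7. x = 0×91×1 + 5×21×5 + 2×39×2 ≡ 135 mod 273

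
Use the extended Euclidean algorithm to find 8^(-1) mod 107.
Extended GCD: 8(-40) + 107(3) = 1. So 8^(-1) ≡ -40 ≡ 67 mod 107. Verify: 8 × 67 = 536 ≡ 1 mod 107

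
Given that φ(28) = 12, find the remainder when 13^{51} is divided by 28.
By Euler: 13^{12} ≡ 1 (mod 28) since gcd(13, 28) = 1. 51 = 4×12 + 3. So 13^{51} ≡ 13^{3} ≡ 13 (mod 28)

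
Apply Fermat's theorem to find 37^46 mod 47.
By Fermat's Little Theorem, 37^{46} ≡ 1 mod 47 since 47 is prime and gcd(37, 47) = 1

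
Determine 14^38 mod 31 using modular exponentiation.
Using Fermat: 14^{30} ≡ 1 (mod 31). 38 ≡ 8 (mod 30). So 14^{38} ≡ 14^{8} ≡ 18 (mod 31)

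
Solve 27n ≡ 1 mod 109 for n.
Since 109 is prime, by Fermat 27^(-1) ≡ 27^{107} ≡ 105 mod 109. Verify: 27 × 105 = 2835 ≡ 1 mod 109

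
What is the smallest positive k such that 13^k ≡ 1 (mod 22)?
Powers of 13 mod 22: 13^1≡13, 13^2≡15, 13^3≡19, 13^4≡5, 13^5≡21, 13^6≡9, 13^7≡7, 13^8≡3, 13^9≡17, 13^10≡1. So the order of 13 is 10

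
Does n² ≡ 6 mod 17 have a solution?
By Euler's criterion: 6^{8} ≡ 16 mod 17. Since this equals -1 (≡ 16), 6 is not a QR.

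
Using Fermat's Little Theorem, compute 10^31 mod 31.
By Fermat: 10^{30} ≡ 1 mod 31. So 10^{31} = 10^{30} · 10^{1} ≡ 10^{1} ≡ 10 mod 31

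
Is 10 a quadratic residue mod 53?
By Euler's criterion: 10^{26} ≡ 1 (mod 53). Since this equals 1, 10 is a QR.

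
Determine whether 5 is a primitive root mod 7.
ord_7(5) divides 6. For each prime q|6: 5^{3}≡6, 5^{2}≡4, none ≡ 1. So 5 has order 6 and is a primitive root mod 7.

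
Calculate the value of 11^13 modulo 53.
By repeated squaring (mod 53): 11^{1}≡11, 11^{2}≡15, 11^{4}≡13, 11^{8}≡10. Then 11^{13} = 11^{8+4+1} ≡ 10 × 13 × 11 ≡ 52 (mod 53)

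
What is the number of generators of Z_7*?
Number of primitive roots mod 7 = φ(p-1) = φ(6) = 2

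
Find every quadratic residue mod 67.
QRs mod 67: {1, 4, 6, 9, 10, 14, 15, 16, 17, 19, 21, 22, 23, 24, 25, 26, 29, 33, 35, 36, 37, 39, 40, 47, 49, 54, 55, 56, 59, 60, 62, 64, 65}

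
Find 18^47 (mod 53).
By repeated squaring (mod 53): 18^{1}≡18, 18^{2}≡6, 18^{4}≡36, 18^{8}≡24, 18^{16}≡46, 18^{32}≡49. Then 18^{47} = 18^{32+8+4+2+1} ≡ 49 × 24 × 36 × 6 × 18 ≡ 31 (mod 53)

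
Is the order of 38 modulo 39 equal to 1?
Powers of 38 mod 39: 38^1≡38, 38^2≡1. 38^1≡38≢1, so ord ≠ 1. No, the actual order is 2.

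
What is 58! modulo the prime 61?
(60)! = (58)! × (59) × (60) ≡ -1 mod 61. So (58)! ≡ -1 × [(60)(59)]^(-1) ≡ 30 mod 61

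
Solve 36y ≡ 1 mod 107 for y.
Since 107 is prime, by Fermat 36^(-1) ≡ 36^{105} ≡ 3 mod 107. Verify: 36 × 3 = 108 ≡ 1 mod 107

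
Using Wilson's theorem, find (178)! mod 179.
By Wilson's theorem, (178)! ≡ -1 ≡ 178 (mod 179)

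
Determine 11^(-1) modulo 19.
Since 19 is prime, by Fermat 11^(-1) ≡ 11^{17} ≡ 7 (mod 19). Verify: 11 × 7 = 77 ≡ 1 (mod 19)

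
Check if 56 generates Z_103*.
56^{3} ≡ 1 (mod 103) and 3 < 102, so ord_103(56) = 3 ≠ 102 and 56 is not a primitive root.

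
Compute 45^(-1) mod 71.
Since 71 is prime, by Fermat 45^(-1) ≡ 45^{69} ≡ 30 mod 71. Verify: 45 × 30 = 1350 ≡ 1 mod 71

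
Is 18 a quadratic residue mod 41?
By Euler's criterion: 18^{20} ≡ 1 (mod 41). Since this equals 1, 18 is a QR.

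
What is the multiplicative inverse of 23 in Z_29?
Since 29 is prime, by Fermat 23^(-1) ≡ 23^{27} ≡ 24 mod 29. Verify: 23 × 24 = 552 ≡ 1 mod 29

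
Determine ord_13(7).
Powers of 7 mod 13: 7^1≡7, 7^2≡10, 7^3≡5, 7^4≡9, 7^5≡11, 7^6≡12, 7^7≡6, 7^8≡3, 7^9≡8, 7^10≡4, 7^11≡2, 7^12≡1. So the order of 7 is 12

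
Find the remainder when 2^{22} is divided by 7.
By Fermat: 2^{6} ≡ 1 mod 7. 22 = 3×6 + 4. So 2^{22} ≡ 2^{4} ≡ 2 mod 7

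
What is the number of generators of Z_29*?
A prime p has φ(p-1) primitive roots; here φ(28) = 12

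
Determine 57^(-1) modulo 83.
Since 83 is prime, by Fermat 57^(-1) ≡ 57^{81} ≡ 67 (mod 83). Verify: 57 × 67 = 3819 ≡ 1 (mod 83)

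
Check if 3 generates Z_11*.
3^{5} ≡ 1 mod 11 and 5 < 10, so ord_11(3) = 5 ≠ 10 and 3 is not a primitive root.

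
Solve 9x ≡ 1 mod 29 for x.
Since 29 is prime, by Fermat 9^(-1) ≡ 9^{27} ≡ 13 mod 29. Verify: 9 × 13 = 117 ≡ 1 mod 29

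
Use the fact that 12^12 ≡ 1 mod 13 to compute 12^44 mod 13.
By Fermat: 12^{12} ≡ 1 mod 13. 44 = 3×12 + 8. So 12^{44} ≡ 12^{8} ≡ 1 mod 13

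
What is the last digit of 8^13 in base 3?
Using Fermat: 8^{2} ≡ 1 (mod 3). 13 ≡ 1 (mod 2). So 8^{13} ≡ 8^{1} ≡ 2 (mod 3)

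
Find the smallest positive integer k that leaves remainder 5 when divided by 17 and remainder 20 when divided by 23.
M = 17 × 23 = 391. M₁ = 23, y₁ ≡ 3 (mod 17). M₂ = 17, y₂ ≡ 19 (mod 23). k = 5×23×3 + 20×17×19 ≡ 158 (mod 391)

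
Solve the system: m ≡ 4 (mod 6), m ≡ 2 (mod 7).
M = 6 × 7 = 42. M₁ = 7, y₁ ≡ 1 (mod 6). M₂ = 6, y₂ ≡ 6 (mod 7). m = 4×7×1 + 2×6×6 ≡ 16 (mod 42)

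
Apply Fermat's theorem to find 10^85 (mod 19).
By Fermat: 10^{18} ≡ 1 (mod 19). 85 = 4×18 + 13. So 10^{85} ≡ 10^{13} ≡ 13 (mod 19)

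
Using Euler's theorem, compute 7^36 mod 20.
By Euler: 7^{8} ≡ 1 mod 20 since gcd(7, 20) = 1. 36 = 4×8 + 4. So 7^{36} ≡ 7^{4} ≡ 1 mod 20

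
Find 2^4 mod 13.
2^{4} = 16 ≡ 3 mod 13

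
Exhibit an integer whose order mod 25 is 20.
2 has order 20 mod 25 since 2^{20} ≡ 1 mod 25 and no smaller power works.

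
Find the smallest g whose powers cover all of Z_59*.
g = 2. Powers: [2, 4, 8, 16, 32, 5, 10, 20, ...] generates all 58 non-zero residues.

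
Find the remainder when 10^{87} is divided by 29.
By Fermat: 10^{28} ≡ 1 mod 29. 87 = 3×28 + 3. So 10^{87} ≡ 10^{3} ≡ 14 mod 29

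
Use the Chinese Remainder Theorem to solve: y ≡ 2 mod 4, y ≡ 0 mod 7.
M = 4 × 7 = 28. M₁ = 7, y₁ ≡ 3 mod 4. M₂ = 4, y₂ ≡ 2 mod 7. y = 2×7×3 + 0×4×2 ≡ 14 mod 28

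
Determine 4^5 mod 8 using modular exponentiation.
By repeated squaring mod 8: 4^{1}≡4, 4^{2}≡0, 4^{4}≡0. Then 4^{5} = 4^{4+1} ≡ 0 × 4 ≡ 0 mod 8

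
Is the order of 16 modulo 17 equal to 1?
Powers of 16 mod 17: 16^1≡16, 16^2≡1. 16^1≡16≢1, so ord ≠ 1. No, the actual order is 2.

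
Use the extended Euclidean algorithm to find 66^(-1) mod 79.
Extended GCD: 66(6) + 79(-5) = 1. So 66^(-1) ≡ 6 (mod 79). Verify: 66 × 6 = 396 ≡ 1 (mod 79)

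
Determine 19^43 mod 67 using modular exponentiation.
By repeated squaring (mod 67): 19^{1}≡19, 19^{2}≡26, 19^{4}≡6, 19^{8}≡36, 19^{16}≡23, 19^{32}≡60. Then 19^{43} = 19^{32+8+2+1} ≡ 60 × 36 × 26 × 19 ≡ 65 (mod 67)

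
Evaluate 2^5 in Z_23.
By repeated squaring (mod 23): 2^{1}≡2, 2^{2}≡4, 2^{4}≡16. Then 2^{5} = 2^{4+1} ≡ 16 × 2 ≡ 9 (mod 23)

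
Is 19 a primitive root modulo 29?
ord_29(19) divides 28. For each prime q|28: 19^{14}≡28, 19^{4}≡24, none ≡ 1. So 19 has order 28 and is a primitive root mod 29.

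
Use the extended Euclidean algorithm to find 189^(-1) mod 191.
Extended GCD: 189(95) + 191(-94) = 1. So 189^(-1) ≡ 95 mod 191. Verify: 189 × 95 = 17955 ≡ 1 mod 191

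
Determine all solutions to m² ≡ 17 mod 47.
The square roots of 17 mod 47 are 8 and 39. Verify: 8² = 64 ≡ 17 mod 47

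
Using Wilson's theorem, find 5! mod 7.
(6)! = (5)! × (6) ≡ -1 (mod 7). So (5)! ≡ -1 × (6)^(-1) ≡ (-1)×(-1) = 1 (mod 7)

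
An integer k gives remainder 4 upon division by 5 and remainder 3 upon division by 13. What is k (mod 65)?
M = 5 × 13 = 65. M₁ = 13, y₁ ≡ 2 (mod 5). M₂ = 5, y₂ ≡ 8 (mod 13). k = 4×13×2 + 3×5×8 ≡ 29 (mod 65)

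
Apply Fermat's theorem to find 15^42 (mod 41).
By Fermat: 15^{40} ≡ 1 (mod 41). So 15^{42} = 15^{40} · 15^{2} ≡ 15^{2} ≡ 20 (mod 41)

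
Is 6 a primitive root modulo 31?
6^{6} ≡ 1 mod 31 and 6 < 30, so ord_31(6) = 6 ≠ 30 and 6 is not a primitive root.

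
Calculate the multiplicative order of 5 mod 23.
Powers of 5 mod 23: 5^1≡5, 5^2≡2, 5^3≡10, 5^4≡4, 5^5≡20, 5^6≡8, 5^7≡17, 5^8≡16, 5^9≡11, 5^10≡9, 5^11≡22, 5^12≡18, 5^13≡21, 5^14≡13, 5^15≡19, 5^16≡3, 5^17≡15, 5^18≡6, 5^19≡7, 5^20≡12, 5^21≡14, 5^22≡1. Order = 22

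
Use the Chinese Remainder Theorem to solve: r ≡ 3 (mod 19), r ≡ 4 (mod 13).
M = 19 × 13 = 247. M₁ = 13, y₁ ≡ 3 (mod 19). M₂ = 19, y₂ ≡ 11 (mod 13). r = 3×13×3 + 4×19×11 ≡ 212 (mod 247)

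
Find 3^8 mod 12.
By repeated squaring mod 12: 3^{1}≡3, 3^{2}≡9, 3^{4}≡9, 3^{8}≡9. So 3^{8} ≡ 9 mod 12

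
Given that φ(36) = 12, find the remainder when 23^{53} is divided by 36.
By Euler: 23^{12} ≡ 1 (mod 36) since gcd(23, 36) = 1. 53 = 4×12 + 5. So 23^{53} ≡ 23^{5} ≡ 11 (mod 36)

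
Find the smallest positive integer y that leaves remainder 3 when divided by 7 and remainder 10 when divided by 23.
M = 7 × 23 = 161. M₁ = 23, y₁ ≡ 4 (mod 7). M₂ = 7, y₂ ≡ 10 (mod 23). y = 3×23×4 + 10×7×10 ≡ 10 (mod 161)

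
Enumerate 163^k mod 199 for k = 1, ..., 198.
163^1, 163^2, ..., 163^{198} mod 199: [163, 102, 109, 56, 173, 140, 134, 151, 136, 79, 141, 98, 54, 46, 135, 115, 39, 188, 197, 72, 194, 180, 87, 52, 118, 130, 96, 126, 41, 116, 3, 91, 107, 128, 168, 121, 22, 4, 55, 10, 38, 25, 95, 162, 138, 7, 146, 117, 166, 193, 17, 184, 142, 62, 156, 155, 191, 89, 179, 123, 149, 9, 74, 122, 185, 106, 164, 66, 12, 165, 30, 114, 75, 86, 88, 16, 21, 40, 152, 100, 181, 51, 154, 28, 186, 70, 67, 175, 68, 139, 170, 49, 27, 23, 167, 157, 119, 94, 198, 36, 97, 90, 143, 26, 59, 65, 48, 63, 120, 58, 101, 145, 153, 64, 84, 160, 11, 2, 127, 5, 19, 112, 147, 81, 69, 103, 73, 158, 83, 196, 108, 92, 71, 31, 78, 177, 195, 144, 189, 161, 174, 104, 37, 61, 192, 53, 82, 33, 6, 182, 15, 57, 137, 43, 44, 8, 110, 20, 76, 50, 190, 125, 77, 14, 93, 35, 133, 187, 34, 169, 85, 124, 113, 111, 183, 178, 159, 47, 99, 18, 148, 45, 171, 13, 129, 132, 24, 131, 60, 29, 150, 172, 176, 32, 42, 80, 105, 1]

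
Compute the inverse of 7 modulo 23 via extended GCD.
Extended GCD: 7(10) + 23(-3) = 1. So 7^(-1) ≡ 10 (mod 23). Verify: 7 × 10 = 70 ≡ 1 (mod 23)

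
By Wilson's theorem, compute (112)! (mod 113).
By Wilson's theorem, (112)! ≡ -1 ≡ 112 (mod 113)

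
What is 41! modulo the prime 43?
(42)! = (41)! × (42) ≡ -1 mod 43. So (41)! ≡ -1 × (42)^(-1) ≡ (-1)×(-1) = 1 mod 43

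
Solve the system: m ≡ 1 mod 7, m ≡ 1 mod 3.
M = 7 × 3 = 21. M₁ = 3, y₁ ≡ 5 mod 7. M₂ = 7, y₂ ≡ 1 mod 3. m = 1×3×5 + 1×7×1 ≡ 1 mod 21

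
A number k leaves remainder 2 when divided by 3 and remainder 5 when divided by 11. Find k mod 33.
M = 3 × 11 = 33. M₁ = 11, y₁ ≡ 2 mod 3. M₂ = 3, y₂ ≡ 4 mod 11. k = 2×11×2 + 5×3×4 ≡ 5 mod 33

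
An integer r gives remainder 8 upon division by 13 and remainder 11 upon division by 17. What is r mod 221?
M = 13 × 17 = 221. M₁ = 17, y₁ ≡ 10 mod 13. M₂ = 13, y₂ ≡ 4 mod 17. r = 8×17×10 + 11×13×4 ≡ 164 mod 221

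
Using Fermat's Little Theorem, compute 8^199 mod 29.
By Fermat: 8^{28} ≡ 1 (mod 29). 199 ≡ 3 (mod 28). So 8^{199} ≡ 8^{3} ≡ 19 (mod 29)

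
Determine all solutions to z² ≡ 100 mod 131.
The square roots of 100 mod 131 are 121 and 10. Verify: 121² = 14641 ≡ 100 mod 131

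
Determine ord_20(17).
Powers of 17 mod 20: 17^1≡17, 17^2≡9, 17^3≡13, 17^4≡1. Order = 4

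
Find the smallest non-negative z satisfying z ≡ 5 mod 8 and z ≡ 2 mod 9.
M = 8 × 9 = 72. M₁ = 9, y₁ ≡ 1 mod 8. M₂ = 8, y₂ ≡ 8 mod 9. z = 5×9×1 + 2×8×8 ≡ 29 mod 72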